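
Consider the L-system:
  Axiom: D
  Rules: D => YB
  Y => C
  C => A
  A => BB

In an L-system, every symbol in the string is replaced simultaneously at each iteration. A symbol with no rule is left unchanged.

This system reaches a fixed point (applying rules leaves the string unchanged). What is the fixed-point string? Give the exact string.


Answer: BBB

Derivation:
Step 0: D
Step 1: YB
Step 2: CB
Step 3: AB
Step 4: BBB
Step 5: BBB  (unchanged — fixed point at step 4)


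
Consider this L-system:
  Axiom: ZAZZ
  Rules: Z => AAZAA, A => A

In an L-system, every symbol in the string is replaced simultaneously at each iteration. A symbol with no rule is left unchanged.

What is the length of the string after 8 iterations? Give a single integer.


Answer: 100

Derivation:
Step 0: length = 4
Step 1: length = 16
Step 2: length = 28
Step 3: length = 40
Step 4: length = 52
Step 5: length = 64
Step 6: length = 76
Step 7: length = 88
Step 8: length = 100


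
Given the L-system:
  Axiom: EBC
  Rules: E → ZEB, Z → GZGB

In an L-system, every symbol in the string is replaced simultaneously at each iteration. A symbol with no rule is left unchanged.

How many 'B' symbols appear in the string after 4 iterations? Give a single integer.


Step 0: EBC  (1 'B')
Step 1: ZEBBC  (2 'B')
Step 2: GZGBZEBBBC  (4 'B')
Step 3: GGZGBGBGZGBZEBBBBC  (7 'B')
Step 4: GGGZGBGBGBGGZGBGBGZGBZEBBBBBC  (11 'B')

Answer: 11


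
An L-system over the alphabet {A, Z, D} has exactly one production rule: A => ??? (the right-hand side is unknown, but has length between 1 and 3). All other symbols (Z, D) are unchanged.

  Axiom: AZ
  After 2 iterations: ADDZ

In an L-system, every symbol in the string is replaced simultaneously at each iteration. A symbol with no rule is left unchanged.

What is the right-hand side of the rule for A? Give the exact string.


Trying A => AD:
  Step 0: AZ
  Step 1: ADZ
  Step 2: ADDZ
Matches the given result.

Answer: AD


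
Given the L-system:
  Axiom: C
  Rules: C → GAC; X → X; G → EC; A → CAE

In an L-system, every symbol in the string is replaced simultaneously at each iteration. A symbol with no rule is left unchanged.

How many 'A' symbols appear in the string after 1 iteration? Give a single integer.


Step 0: C  (0 'A')
Step 1: GAC  (1 'A')

Answer: 1


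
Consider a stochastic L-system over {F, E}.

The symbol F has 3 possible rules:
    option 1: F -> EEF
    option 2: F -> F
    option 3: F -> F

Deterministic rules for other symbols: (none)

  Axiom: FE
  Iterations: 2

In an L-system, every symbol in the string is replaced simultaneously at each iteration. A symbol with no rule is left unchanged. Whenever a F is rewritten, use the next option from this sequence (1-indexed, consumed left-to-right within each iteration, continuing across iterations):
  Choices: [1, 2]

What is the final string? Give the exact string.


Answer: EEFE

Derivation:
Step 0: FE
Step 1: EEFE  (used choices [1])
Step 2: EEFE  (used choices [2])


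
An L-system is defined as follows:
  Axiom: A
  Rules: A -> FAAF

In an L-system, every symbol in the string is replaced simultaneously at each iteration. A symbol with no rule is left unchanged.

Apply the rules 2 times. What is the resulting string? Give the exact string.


Step 0: A
Step 1: FAAF
Step 2: FFAAFFAAFF

Answer: FFAAFFAAFF


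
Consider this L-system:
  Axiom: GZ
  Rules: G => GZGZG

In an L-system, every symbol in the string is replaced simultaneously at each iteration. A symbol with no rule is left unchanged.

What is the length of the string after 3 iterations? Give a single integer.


Answer: 54

Derivation:
Step 0: length = 2
Step 1: length = 6
Step 2: length = 18
Step 3: length = 54


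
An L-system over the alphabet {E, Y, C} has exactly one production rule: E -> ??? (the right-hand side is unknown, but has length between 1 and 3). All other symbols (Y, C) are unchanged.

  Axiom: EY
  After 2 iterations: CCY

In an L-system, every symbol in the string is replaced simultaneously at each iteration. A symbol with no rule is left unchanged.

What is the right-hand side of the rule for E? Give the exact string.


Answer: CC

Derivation:
Trying E -> CC:
  Step 0: EY
  Step 1: CCY
  Step 2: CCY
Matches the given result.


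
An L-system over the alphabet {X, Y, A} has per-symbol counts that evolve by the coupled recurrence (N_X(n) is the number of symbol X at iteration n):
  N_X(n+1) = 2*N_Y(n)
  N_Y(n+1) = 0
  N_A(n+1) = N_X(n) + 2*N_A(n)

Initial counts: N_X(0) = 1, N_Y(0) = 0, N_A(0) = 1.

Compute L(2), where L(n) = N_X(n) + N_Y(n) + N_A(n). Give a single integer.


Answer: 6

Derivation:
Step 0: N_X=1, N_Y=0, N_A=1, L=2
Step 1: N_X=0, N_Y=0, N_A=3, L=3
Step 2: N_X=0, N_Y=0, N_A=6, L=6


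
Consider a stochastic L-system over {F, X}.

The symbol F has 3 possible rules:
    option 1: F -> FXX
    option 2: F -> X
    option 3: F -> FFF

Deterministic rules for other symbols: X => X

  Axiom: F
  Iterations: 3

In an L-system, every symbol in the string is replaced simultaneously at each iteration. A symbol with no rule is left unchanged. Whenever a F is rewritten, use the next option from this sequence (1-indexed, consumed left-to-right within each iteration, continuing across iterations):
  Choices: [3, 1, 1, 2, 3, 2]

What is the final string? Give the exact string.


Answer: FFFXXXXXX

Derivation:
Step 0: F
Step 1: FFF  (used choices [3])
Step 2: FXXFXXX  (used choices [1, 1, 2])
Step 3: FFFXXXXXX  (used choices [3, 2])


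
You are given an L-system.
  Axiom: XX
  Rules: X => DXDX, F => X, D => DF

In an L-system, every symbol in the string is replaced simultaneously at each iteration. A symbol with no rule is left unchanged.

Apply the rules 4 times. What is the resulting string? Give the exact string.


Answer: DFXDXDXDFXDFDXDXDFDXDXDFXDFDXDXDFDXDXDFXDXDXDFXDFDXDXDFDXDXDFXDFDXDXDFDXDXDFXDXDXDFXDFDXDXDFDXDXDFXDFDXDXDFDXDXDFXDXDXDFXDFDXDXDFDXDXDFXDFDXDXDFDXDX

Derivation:
Step 0: XX
Step 1: DXDXDXDX
Step 2: DFDXDXDFDXDXDFDXDXDFDXDX
Step 3: DFXDFDXDXDFDXDXDFXDFDXDXDFDXDXDFXDFDXDXDFDXDXDFXDFDXDXDFDXDX
Step 4: DFXDXDXDFXDFDXDXDFDXDXDFXDFDXDXDFDXDXDFXDXDXDFXDFDXDXDFDXDXDFXDFDXDXDFDXDXDFXDXDXDFXDFDXDXDFDXDXDFXDFDXDXDFDXDXDFXDXDXDFXDFDXDXDFDXDXDFXDFDXDXDFDXDX


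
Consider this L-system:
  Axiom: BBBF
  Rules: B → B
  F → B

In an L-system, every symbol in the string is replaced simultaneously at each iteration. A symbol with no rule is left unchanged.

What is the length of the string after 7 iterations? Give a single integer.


Step 0: length = 4
Step 1: length = 4
Step 2: length = 4
Step 3: length = 4
Step 4: length = 4
Step 5: length = 4
Step 6: length = 4
Step 7: length = 4

Answer: 4


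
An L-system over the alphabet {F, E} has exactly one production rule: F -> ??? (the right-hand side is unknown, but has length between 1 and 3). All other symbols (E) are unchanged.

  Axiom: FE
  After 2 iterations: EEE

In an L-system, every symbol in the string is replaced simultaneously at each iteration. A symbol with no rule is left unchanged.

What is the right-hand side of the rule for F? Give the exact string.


Answer: EE

Derivation:
Trying F -> EE:
  Step 0: FE
  Step 1: EEE
  Step 2: EEE
Matches the given result.


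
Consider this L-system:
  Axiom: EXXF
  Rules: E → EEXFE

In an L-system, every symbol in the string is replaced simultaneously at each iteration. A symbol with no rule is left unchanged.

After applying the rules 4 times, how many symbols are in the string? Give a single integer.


Answer: 164

Derivation:
Step 0: length = 4
Step 1: length = 8
Step 2: length = 20
Step 3: length = 56
Step 4: length = 164


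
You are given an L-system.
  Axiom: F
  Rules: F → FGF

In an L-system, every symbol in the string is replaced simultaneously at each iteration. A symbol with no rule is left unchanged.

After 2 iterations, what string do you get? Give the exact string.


Answer: FGFGFGF

Derivation:
Step 0: F
Step 1: FGF
Step 2: FGFGFGF


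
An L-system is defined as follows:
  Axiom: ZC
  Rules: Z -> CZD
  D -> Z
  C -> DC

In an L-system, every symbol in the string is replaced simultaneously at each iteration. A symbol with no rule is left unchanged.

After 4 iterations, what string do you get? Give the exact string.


Answer: CZDZDCZDCDCCZDZCZDDCCZDZDCCZDZCZDZDC

Derivation:
Step 0: ZC
Step 1: CZDDC
Step 2: DCCZDZZDC
Step 3: ZDCDCCZDZCZDCZDZDC
Step 4: CZDZDCZDCDCCZDZCZDDCCZDZDCCZDZCZDZDC


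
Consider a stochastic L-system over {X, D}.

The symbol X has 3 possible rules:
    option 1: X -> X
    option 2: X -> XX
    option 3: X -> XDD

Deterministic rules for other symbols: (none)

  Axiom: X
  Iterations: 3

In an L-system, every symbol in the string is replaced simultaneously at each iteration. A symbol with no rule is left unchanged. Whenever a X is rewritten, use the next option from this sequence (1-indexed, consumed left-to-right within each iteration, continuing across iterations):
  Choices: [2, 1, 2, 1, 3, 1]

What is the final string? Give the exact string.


Answer: XXDDX

Derivation:
Step 0: X
Step 1: XX  (used choices [2])
Step 2: XXX  (used choices [1, 2])
Step 3: XXDDX  (used choices [1, 3, 1])


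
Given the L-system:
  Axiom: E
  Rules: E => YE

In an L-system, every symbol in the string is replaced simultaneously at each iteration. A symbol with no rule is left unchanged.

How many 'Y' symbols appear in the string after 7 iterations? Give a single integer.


Step 0: E  (0 'Y')
Step 1: YE  (1 'Y')
Step 2: YYE  (2 'Y')
Step 3: YYYE  (3 'Y')
Step 4: YYYYE  (4 'Y')
Step 5: YYYYYE  (5 'Y')
Step 6: YYYYYYE  (6 'Y')
Step 7: YYYYYYYE  (7 'Y')

Answer: 7


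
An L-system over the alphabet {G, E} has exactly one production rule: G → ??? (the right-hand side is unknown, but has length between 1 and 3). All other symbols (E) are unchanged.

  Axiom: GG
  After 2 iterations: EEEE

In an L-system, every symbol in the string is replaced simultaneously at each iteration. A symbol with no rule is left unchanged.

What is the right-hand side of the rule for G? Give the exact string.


Answer: EE

Derivation:
Trying G → EE:
  Step 0: GG
  Step 1: EEEE
  Step 2: EEEE
Matches the given result.


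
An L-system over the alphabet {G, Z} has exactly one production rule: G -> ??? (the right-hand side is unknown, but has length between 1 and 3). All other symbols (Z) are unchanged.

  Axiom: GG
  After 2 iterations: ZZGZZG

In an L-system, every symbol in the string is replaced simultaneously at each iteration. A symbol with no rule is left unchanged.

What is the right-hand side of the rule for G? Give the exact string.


Trying G -> ZG:
  Step 0: GG
  Step 1: ZGZG
  Step 2: ZZGZZG
Matches the given result.

Answer: ZG


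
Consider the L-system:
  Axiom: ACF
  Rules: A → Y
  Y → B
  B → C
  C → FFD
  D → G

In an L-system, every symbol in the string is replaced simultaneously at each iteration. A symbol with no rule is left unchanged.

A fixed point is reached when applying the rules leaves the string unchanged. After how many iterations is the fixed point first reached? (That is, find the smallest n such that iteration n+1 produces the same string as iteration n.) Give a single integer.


Answer: 5

Derivation:
Step 0: ACF
Step 1: YFFDF
Step 2: BFFGF
Step 3: CFFGF
Step 4: FFDFFGF
Step 5: FFGFFGF
Step 6: FFGFFGF  (unchanged — fixed point at step 5)


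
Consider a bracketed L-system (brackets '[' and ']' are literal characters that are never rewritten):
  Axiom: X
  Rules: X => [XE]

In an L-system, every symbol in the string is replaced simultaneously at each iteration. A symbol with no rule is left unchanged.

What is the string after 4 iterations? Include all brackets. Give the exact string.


Answer: [[[[XE]E]E]E]

Derivation:
Step 0: X
Step 1: [XE]
Step 2: [[XE]E]
Step 3: [[[XE]E]E]
Step 4: [[[[XE]E]E]E]


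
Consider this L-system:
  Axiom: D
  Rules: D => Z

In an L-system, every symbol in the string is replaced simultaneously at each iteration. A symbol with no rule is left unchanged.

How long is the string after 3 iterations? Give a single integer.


Step 0: length = 1
Step 1: length = 1
Step 2: length = 1
Step 3: length = 1

Answer: 1


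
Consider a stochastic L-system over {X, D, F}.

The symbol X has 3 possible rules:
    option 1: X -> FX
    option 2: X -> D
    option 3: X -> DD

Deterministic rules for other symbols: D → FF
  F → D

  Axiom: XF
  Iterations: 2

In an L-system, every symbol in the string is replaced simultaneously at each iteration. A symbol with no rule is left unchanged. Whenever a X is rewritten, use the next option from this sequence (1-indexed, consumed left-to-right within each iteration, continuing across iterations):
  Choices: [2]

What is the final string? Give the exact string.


Answer: FFFF

Derivation:
Step 0: XF
Step 1: DD  (used choices [2])
Step 2: FFFF  (used choices [])


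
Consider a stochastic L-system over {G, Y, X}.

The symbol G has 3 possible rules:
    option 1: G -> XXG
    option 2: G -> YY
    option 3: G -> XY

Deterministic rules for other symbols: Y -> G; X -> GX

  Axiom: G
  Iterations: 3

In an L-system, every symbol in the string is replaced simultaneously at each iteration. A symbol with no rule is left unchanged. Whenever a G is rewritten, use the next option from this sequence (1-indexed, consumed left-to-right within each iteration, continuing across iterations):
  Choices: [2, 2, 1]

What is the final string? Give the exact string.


Step 0: G
Step 1: YY  (used choices [2])
Step 2: GG  (used choices [])
Step 3: YYXXG  (used choices [2, 1])

Answer: YYXXG


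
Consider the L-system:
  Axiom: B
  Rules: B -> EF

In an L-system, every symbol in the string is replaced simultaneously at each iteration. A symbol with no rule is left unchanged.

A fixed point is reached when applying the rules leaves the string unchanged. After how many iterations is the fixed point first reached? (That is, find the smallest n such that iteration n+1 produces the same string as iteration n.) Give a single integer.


Answer: 1

Derivation:
Step 0: B
Step 1: EF
Step 2: EF  (unchanged — fixed point at step 1)


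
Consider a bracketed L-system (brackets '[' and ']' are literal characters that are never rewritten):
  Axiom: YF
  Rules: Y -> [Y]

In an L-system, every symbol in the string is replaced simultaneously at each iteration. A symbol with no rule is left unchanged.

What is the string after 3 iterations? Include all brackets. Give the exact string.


Answer: [[[Y]]]F

Derivation:
Step 0: YF
Step 1: [Y]F
Step 2: [[Y]]F
Step 3: [[[Y]]]F


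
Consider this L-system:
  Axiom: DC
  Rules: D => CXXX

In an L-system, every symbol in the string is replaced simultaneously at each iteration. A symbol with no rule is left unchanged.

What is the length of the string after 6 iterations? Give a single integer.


Answer: 5

Derivation:
Step 0: length = 2
Step 1: length = 5
Step 2: length = 5
Step 3: length = 5
Step 4: length = 5
Step 5: length = 5
Step 6: length = 5


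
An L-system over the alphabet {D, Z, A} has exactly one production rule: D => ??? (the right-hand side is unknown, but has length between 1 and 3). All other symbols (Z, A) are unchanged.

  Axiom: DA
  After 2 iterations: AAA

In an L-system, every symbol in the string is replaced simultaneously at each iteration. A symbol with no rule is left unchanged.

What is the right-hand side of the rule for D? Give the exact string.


Answer: AA

Derivation:
Trying D => AA:
  Step 0: DA
  Step 1: AAA
  Step 2: AAA
Matches the given result.


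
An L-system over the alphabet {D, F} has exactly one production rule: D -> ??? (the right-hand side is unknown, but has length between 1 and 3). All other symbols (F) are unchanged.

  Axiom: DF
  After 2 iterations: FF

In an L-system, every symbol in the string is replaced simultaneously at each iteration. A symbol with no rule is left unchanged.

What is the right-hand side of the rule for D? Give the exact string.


Answer: F

Derivation:
Trying D -> F:
  Step 0: DF
  Step 1: FF
  Step 2: FF
Matches the given result.


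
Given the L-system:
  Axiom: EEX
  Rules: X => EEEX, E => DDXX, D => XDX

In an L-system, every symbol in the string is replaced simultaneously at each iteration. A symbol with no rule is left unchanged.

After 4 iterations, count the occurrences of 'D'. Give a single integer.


Step 0: EEX  (0 'D')
Step 1: DDXXDDXXEEEX  (4 'D')
Step 2: XDXXDXEEEXEEEXXDXXDXEEEXEEEXDDXXDDXXDDXXEEEX  (10 'D')
Step 3: EEEXXDXEEEXEEEXXDXEEEXDDXXDDXXDDXXEEEXDDXXDDXXDDXXEEEXEEEXXDXEEEXEEEXXDXEEEXDDXXDDXXDDXXEEEXDDXXDDXXDDXXEEEXXDXXDXEEEXEEEXXDXXDXEEEXEEEXXDXXDXEEEXEEEXDDXXDDXXDDXXEEEX  (40 'D')
Step 4: DDXXDDXXDDXXEEEXEEEXXDXEEEXDDXXDDXXDDXXEEEXDDXXDDXXDDXXEEEXEEEXXDXEEEXDDXXDDXXDDXXEEEXXDXXDXEEEXEEEXXDXXDXEEEXEEEXXDXXDXEEEXEEEXDDXXDDXXDDXXEEEXXDXXDXEEEXEEEXXDXXDXEEEXEEEXXDXXDXEEEXEEEXDDXXDDXXDDXXEEEXDDXXDDXXDDXXEEEXEEEXXDXEEEXDDXXDDXXDDXXEEEXDDXXDDXXDDXXEEEXEEEXXDXEEEXDDXXDDXXDDXXEEEXXDXXDXEEEXEEEXXDXXDXEEEXEEEXXDXXDXEEEXEEEXDDXXDDXXDDXXEEEXXDXXDXEEEXEEEXXDXXDXEEEXEEEXXDXXDXEEEXEEEXDDXXDDXXDDXXEEEXEEEXXDXEEEXEEEXXDXEEEXDDXXDDXXDDXXEEEXDDXXDDXXDDXXEEEXEEEXXDXEEEXEEEXXDXEEEXDDXXDDXXDDXXEEEXDDXXDDXXDDXXEEEXEEEXXDXEEEXEEEXXDXEEEXDDXXDDXXDDXXEEEXDDXXDDXXDDXXEEEXXDXXDXEEEXEEEXXDXXDXEEEXEEEXXDXXDXEEEXEEEXDDXXDDXXDDXXEEEX  (154 'D')

Answer: 154


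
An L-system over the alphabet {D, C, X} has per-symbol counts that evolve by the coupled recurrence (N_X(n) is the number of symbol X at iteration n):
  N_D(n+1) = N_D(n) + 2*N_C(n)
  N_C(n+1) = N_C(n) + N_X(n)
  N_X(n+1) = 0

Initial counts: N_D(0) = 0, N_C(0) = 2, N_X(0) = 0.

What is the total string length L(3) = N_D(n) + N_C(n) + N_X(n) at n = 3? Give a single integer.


Step 0: N_D=0, N_C=2, N_X=0, L=2
Step 1: N_D=4, N_C=2, N_X=0, L=6
Step 2: N_D=8, N_C=2, N_X=0, L=10
Step 3: N_D=12, N_C=2, N_X=0, L=14

Answer: 14


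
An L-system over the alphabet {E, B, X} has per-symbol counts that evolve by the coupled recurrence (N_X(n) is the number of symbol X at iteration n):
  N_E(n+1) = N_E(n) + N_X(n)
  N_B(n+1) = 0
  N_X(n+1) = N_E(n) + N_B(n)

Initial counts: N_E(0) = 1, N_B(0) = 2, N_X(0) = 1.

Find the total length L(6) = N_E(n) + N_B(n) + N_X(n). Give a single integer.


Answer: 50

Derivation:
Step 0: N_E=1, N_B=2, N_X=1, L=4
Step 1: N_E=2, N_B=0, N_X=3, L=5
Step 2: N_E=5, N_B=0, N_X=2, L=7
Step 3: N_E=7, N_B=0, N_X=5, L=12
Step 4: N_E=12, N_B=0, N_X=7, L=19
Step 5: N_E=19, N_B=0, N_X=12, L=31
Step 6: N_E=31, N_B=0, N_X=19, L=50


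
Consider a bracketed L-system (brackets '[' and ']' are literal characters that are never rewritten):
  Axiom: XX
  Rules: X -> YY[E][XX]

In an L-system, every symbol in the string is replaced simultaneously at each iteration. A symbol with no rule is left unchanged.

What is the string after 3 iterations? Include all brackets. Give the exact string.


Answer: YY[E][YY[E][YY[E][XX]YY[E][XX]]YY[E][YY[E][XX]YY[E][XX]]]YY[E][YY[E][YY[E][XX]YY[E][XX]]YY[E][YY[E][XX]YY[E][XX]]]

Derivation:
Step 0: XX
Step 1: YY[E][XX]YY[E][XX]
Step 2: YY[E][YY[E][XX]YY[E][XX]]YY[E][YY[E][XX]YY[E][XX]]
Step 3: YY[E][YY[E][YY[E][XX]YY[E][XX]]YY[E][YY[E][XX]YY[E][XX]]]YY[E][YY[E][YY[E][XX]YY[E][XX]]YY[E][YY[E][XX]YY[E][XX]]]


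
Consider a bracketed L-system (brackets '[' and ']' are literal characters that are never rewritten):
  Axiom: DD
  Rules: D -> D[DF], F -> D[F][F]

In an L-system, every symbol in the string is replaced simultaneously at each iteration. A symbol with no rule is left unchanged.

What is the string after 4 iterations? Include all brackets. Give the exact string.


Answer: D[DF][D[DF]D[F][F]][D[DF][D[DF]D[F][F]]D[DF][D[F][F]][D[F][F]]][D[DF][D[DF]D[F][F]][D[DF][D[DF]D[F][F]]D[DF][D[F][F]][D[F][F]]]D[DF][D[DF]D[F][F]][D[DF][D[F][F]][D[F][F]]][D[DF][D[F][F]][D[F][F]]]]D[DF][D[DF]D[F][F]][D[DF][D[DF]D[F][F]]D[DF][D[F][F]][D[F][F]]][D[DF][D[DF]D[F][F]][D[DF][D[DF]D[F][F]]D[DF][D[F][F]][D[F][F]]]D[DF][D[DF]D[F][F]][D[DF][D[F][F]][D[F][F]]][D[DF][D[F][F]][D[F][F]]]]

Derivation:
Step 0: DD
Step 1: D[DF]D[DF]
Step 2: D[DF][D[DF]D[F][F]]D[DF][D[DF]D[F][F]]
Step 3: D[DF][D[DF]D[F][F]][D[DF][D[DF]D[F][F]]D[DF][D[F][F]][D[F][F]]]D[DF][D[DF]D[F][F]][D[DF][D[DF]D[F][F]]D[DF][D[F][F]][D[F][F]]]
Step 4: D[DF][D[DF]D[F][F]][D[DF][D[DF]D[F][F]]D[DF][D[F][F]][D[F][F]]][D[DF][D[DF]D[F][F]][D[DF][D[DF]D[F][F]]D[DF][D[F][F]][D[F][F]]]D[DF][D[DF]D[F][F]][D[DF][D[F][F]][D[F][F]]][D[DF][D[F][F]][D[F][F]]]]D[DF][D[DF]D[F][F]][D[DF][D[DF]D[F][F]]D[DF][D[F][F]][D[F][F]]][D[DF][D[DF]D[F][F]][D[DF][D[DF]D[F][F]]D[DF][D[F][F]][D[F][F]]]D[DF][D[DF]D[F][F]][D[DF][D[F][F]][D[F][F]]][D[DF][D[F][F]][D[F][F]]]]


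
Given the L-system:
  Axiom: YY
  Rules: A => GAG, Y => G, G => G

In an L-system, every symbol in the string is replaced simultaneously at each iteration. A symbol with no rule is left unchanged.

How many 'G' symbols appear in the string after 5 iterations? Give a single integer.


Step 0: YY  (0 'G')
Step 1: GG  (2 'G')
Step 2: GG  (2 'G')
Step 3: GG  (2 'G')
Step 4: GG  (2 'G')
Step 5: GG  (2 'G')

Answer: 2


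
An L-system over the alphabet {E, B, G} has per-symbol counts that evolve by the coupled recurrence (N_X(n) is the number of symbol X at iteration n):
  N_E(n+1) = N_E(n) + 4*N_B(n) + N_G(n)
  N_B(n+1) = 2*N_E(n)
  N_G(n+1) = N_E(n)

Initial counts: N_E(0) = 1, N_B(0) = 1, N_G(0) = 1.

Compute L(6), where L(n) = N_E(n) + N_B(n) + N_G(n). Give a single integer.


Answer: 5136

Derivation:
Step 0: N_E=1, N_B=1, N_G=1, L=3
Step 1: N_E=6, N_B=2, N_G=1, L=9
Step 2: N_E=15, N_B=12, N_G=6, L=33
Step 3: N_E=69, N_B=30, N_G=15, L=114
Step 4: N_E=204, N_B=138, N_G=69, L=411
Step 5: N_E=825, N_B=408, N_G=204, L=1437
Step 6: N_E=2661, N_B=1650, N_G=825, L=5136


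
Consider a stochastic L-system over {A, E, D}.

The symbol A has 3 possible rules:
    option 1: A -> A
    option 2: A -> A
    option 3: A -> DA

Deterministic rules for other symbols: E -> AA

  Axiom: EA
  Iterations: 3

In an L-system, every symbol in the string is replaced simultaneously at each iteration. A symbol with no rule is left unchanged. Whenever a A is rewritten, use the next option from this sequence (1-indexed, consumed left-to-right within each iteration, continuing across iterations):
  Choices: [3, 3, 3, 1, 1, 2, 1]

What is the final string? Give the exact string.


Answer: DADADA

Derivation:
Step 0: EA
Step 1: AADA  (used choices [3])
Step 2: DADADA  (used choices [3, 3, 1])
Step 3: DADADA  (used choices [1, 2, 1])


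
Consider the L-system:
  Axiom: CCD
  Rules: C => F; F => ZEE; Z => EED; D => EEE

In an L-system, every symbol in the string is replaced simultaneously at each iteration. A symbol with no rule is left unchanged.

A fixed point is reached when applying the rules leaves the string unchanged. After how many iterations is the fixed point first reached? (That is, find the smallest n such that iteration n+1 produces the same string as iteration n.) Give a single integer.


Step 0: CCD
Step 1: FFEEE
Step 2: ZEEZEEEEE
Step 3: EEDEEEEDEEEEE
Step 4: EEEEEEEEEEEEEEEEE
Step 5: EEEEEEEEEEEEEEEEE  (unchanged — fixed point at step 4)

Answer: 4


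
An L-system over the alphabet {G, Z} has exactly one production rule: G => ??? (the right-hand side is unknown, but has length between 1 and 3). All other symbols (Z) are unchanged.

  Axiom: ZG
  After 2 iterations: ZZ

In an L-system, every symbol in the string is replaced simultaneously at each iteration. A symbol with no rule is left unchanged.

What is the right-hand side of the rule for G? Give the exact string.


Trying G => Z:
  Step 0: ZG
  Step 1: ZZ
  Step 2: ZZ
Matches the given result.

Answer: Z


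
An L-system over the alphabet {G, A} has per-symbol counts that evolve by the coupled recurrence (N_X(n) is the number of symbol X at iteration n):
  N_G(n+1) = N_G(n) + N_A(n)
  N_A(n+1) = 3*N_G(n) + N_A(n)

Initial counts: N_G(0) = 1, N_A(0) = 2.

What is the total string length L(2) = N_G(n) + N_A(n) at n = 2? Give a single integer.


Answer: 22

Derivation:
Step 0: N_G=1, N_A=2, L=3
Step 1: N_G=3, N_A=5, L=8
Step 2: N_G=8, N_A=14, L=22


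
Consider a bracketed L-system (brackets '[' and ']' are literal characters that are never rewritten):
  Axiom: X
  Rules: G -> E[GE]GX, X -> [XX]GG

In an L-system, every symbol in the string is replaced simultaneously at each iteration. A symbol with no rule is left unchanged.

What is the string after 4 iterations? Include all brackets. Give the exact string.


Step 0: X
Step 1: [XX]GG
Step 2: [[XX]GG[XX]GG]E[GE]GXE[GE]GX
Step 3: [[[XX]GG[XX]GG]E[GE]GXE[GE]GX[[XX]GG[XX]GG]E[GE]GXE[GE]GX]E[E[GE]GXE]E[GE]GX[XX]GGE[E[GE]GXE]E[GE]GX[XX]GG
Step 4: [[[[XX]GG[XX]GG]E[GE]GXE[GE]GX[[XX]GG[XX]GG]E[GE]GXE[GE]GX]E[E[GE]GXE]E[GE]GX[XX]GGE[E[GE]GXE]E[GE]GX[XX]GG[[[XX]GG[XX]GG]E[GE]GXE[GE]GX[[XX]GG[XX]GG]E[GE]GXE[GE]GX]E[E[GE]GXE]E[GE]GX[XX]GGE[E[GE]GXE]E[GE]GX[XX]GG]E[E[E[GE]GXE]E[GE]GX[XX]GGE]E[E[GE]GXE]E[GE]GX[XX]GG[[XX]GG[XX]GG]E[GE]GXE[GE]GXE[E[E[GE]GXE]E[GE]GX[XX]GGE]E[E[GE]GXE]E[GE]GX[XX]GG[[XX]GG[XX]GG]E[GE]GXE[GE]GX

Answer: [[[[XX]GG[XX]GG]E[GE]GXE[GE]GX[[XX]GG[XX]GG]E[GE]GXE[GE]GX]E[E[GE]GXE]E[GE]GX[XX]GGE[E[GE]GXE]E[GE]GX[XX]GG[[[XX]GG[XX]GG]E[GE]GXE[GE]GX[[XX]GG[XX]GG]E[GE]GXE[GE]GX]E[E[GE]GXE]E[GE]GX[XX]GGE[E[GE]GXE]E[GE]GX[XX]GG]E[E[E[GE]GXE]E[GE]GX[XX]GGE]E[E[GE]GXE]E[GE]GX[XX]GG[[XX]GG[XX]GG]E[GE]GXE[GE]GXE[E[E[GE]GXE]E[GE]GX[XX]GGE]E[E[GE]GXE]E[GE]GX[XX]GG[[XX]GG[XX]GG]E[GE]GXE[GE]GX


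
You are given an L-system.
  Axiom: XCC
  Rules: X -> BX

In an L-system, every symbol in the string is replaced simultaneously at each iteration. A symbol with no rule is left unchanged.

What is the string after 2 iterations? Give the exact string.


Answer: BBXCC

Derivation:
Step 0: XCC
Step 1: BXCC
Step 2: BBXCC


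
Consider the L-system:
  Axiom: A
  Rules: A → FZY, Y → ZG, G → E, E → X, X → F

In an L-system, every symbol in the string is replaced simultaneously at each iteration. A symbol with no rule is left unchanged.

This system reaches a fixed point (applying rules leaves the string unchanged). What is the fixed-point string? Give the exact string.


Step 0: A
Step 1: FZY
Step 2: FZZG
Step 3: FZZE
Step 4: FZZX
Step 5: FZZF
Step 6: FZZF  (unchanged — fixed point at step 5)

Answer: FZZF


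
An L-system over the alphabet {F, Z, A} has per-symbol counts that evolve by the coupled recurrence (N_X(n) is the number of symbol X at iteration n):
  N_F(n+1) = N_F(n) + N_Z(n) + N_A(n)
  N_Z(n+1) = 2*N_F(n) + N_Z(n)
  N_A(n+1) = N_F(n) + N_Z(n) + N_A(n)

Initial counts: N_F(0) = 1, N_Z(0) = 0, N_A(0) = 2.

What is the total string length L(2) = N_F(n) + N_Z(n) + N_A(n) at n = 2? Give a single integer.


Answer: 24

Derivation:
Step 0: N_F=1, N_Z=0, N_A=2, L=3
Step 1: N_F=3, N_Z=2, N_A=3, L=8
Step 2: N_F=8, N_Z=8, N_A=8, L=24


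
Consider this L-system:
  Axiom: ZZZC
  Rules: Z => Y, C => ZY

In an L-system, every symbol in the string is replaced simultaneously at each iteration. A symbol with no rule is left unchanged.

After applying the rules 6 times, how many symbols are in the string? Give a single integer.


Answer: 5

Derivation:
Step 0: length = 4
Step 1: length = 5
Step 2: length = 5
Step 3: length = 5
Step 4: length = 5
Step 5: length = 5
Step 6: length = 5


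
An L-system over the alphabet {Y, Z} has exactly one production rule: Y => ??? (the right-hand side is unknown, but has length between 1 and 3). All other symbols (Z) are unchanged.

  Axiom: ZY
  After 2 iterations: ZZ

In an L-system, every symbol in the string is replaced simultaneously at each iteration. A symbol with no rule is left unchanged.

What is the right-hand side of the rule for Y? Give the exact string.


Trying Y => Z:
  Step 0: ZY
  Step 1: ZZ
  Step 2: ZZ
Matches the given result.

Answer: Z


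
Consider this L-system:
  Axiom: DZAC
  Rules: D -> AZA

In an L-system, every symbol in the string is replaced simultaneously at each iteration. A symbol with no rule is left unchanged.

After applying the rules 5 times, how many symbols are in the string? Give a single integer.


Answer: 6

Derivation:
Step 0: length = 4
Step 1: length = 6
Step 2: length = 6
Step 3: length = 6
Step 4: length = 6
Step 5: length = 6


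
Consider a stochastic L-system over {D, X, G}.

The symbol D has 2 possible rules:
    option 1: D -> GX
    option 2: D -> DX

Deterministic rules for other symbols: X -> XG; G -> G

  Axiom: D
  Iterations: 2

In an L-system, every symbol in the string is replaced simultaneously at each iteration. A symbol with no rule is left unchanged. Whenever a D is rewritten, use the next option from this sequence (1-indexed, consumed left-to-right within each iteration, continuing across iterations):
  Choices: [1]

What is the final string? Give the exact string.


Step 0: D
Step 1: GX  (used choices [1])
Step 2: GXG  (used choices [])

Answer: GXG


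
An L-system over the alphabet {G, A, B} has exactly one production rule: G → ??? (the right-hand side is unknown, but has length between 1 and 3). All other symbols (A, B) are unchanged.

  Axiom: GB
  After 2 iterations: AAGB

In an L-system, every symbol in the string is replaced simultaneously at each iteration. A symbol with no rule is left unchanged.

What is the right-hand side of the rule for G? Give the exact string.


Answer: AG

Derivation:
Trying G → AG:
  Step 0: GB
  Step 1: AGB
  Step 2: AAGB
Matches the given result.


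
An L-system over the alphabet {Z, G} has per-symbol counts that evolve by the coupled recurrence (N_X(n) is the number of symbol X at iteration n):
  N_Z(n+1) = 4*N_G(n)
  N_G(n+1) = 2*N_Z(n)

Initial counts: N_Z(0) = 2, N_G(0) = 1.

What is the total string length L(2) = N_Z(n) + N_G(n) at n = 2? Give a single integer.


Step 0: N_Z=2, N_G=1, L=3
Step 1: N_Z=4, N_G=4, L=8
Step 2: N_Z=16, N_G=8, L=24

Answer: 24


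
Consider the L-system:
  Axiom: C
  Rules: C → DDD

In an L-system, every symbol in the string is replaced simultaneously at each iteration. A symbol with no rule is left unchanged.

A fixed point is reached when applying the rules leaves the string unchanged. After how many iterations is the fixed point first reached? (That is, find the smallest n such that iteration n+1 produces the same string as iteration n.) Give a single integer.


Answer: 1

Derivation:
Step 0: C
Step 1: DDD
Step 2: DDD  (unchanged — fixed point at step 1)


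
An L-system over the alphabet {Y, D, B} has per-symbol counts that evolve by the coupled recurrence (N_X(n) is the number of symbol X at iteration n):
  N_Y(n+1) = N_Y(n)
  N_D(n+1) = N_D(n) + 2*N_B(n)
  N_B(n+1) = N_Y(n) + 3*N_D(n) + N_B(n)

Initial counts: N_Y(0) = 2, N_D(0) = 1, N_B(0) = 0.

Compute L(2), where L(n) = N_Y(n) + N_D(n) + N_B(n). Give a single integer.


Answer: 23

Derivation:
Step 0: N_Y=2, N_D=1, N_B=0, L=3
Step 1: N_Y=2, N_D=1, N_B=5, L=8
Step 2: N_Y=2, N_D=11, N_B=10, L=23


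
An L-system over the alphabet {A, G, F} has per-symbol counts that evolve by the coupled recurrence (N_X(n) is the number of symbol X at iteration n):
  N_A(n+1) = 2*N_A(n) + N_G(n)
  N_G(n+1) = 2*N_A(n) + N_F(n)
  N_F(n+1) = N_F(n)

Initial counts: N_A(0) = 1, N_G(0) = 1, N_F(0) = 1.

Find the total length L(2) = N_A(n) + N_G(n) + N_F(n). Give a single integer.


Step 0: N_A=1, N_G=1, N_F=1, L=3
Step 1: N_A=3, N_G=3, N_F=1, L=7
Step 2: N_A=9, N_G=7, N_F=1, L=17

Answer: 17


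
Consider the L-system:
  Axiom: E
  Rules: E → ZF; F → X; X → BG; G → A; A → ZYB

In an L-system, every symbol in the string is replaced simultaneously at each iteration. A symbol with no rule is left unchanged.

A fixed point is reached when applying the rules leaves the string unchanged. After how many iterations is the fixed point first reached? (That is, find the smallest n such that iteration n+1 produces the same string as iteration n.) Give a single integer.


Answer: 5

Derivation:
Step 0: E
Step 1: ZF
Step 2: ZX
Step 3: ZBG
Step 4: ZBA
Step 5: ZBZYB
Step 6: ZBZYB  (unchanged — fixed point at step 5)


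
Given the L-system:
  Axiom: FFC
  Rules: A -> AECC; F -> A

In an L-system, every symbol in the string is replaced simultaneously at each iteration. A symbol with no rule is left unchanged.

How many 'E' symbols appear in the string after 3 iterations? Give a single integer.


Step 0: FFC  (0 'E')
Step 1: AAC  (0 'E')
Step 2: AECCAECCC  (2 'E')
Step 3: AECCECCAECCECCC  (4 'E')

Answer: 4


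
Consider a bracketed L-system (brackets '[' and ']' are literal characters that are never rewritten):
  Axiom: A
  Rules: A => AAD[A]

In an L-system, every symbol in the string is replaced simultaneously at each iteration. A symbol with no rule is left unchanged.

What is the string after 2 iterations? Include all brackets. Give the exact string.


Step 0: A
Step 1: AAD[A]
Step 2: AAD[A]AAD[A]D[AAD[A]]

Answer: AAD[A]AAD[A]D[AAD[A]]


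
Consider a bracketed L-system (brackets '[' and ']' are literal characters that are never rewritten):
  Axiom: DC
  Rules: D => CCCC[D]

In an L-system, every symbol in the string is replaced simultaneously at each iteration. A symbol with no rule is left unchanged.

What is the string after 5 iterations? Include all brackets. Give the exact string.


Step 0: DC
Step 1: CCCC[D]C
Step 2: CCCC[CCCC[D]]C
Step 3: CCCC[CCCC[CCCC[D]]]C
Step 4: CCCC[CCCC[CCCC[CCCC[D]]]]C
Step 5: CCCC[CCCC[CCCC[CCCC[CCCC[D]]]]]C

Answer: CCCC[CCCC[CCCC[CCCC[CCCC[D]]]]]C


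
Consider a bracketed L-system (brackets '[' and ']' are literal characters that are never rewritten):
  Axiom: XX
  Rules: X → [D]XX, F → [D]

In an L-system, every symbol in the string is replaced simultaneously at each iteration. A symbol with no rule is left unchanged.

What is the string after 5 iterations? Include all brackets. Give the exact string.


Answer: [D][D][D][D][D]XX[D]XX[D][D]XX[D]XX[D][D][D]XX[D]XX[D][D]XX[D]XX[D][D][D][D]XX[D]XX[D][D]XX[D]XX[D][D][D]XX[D]XX[D][D]XX[D]XX[D][D][D][D][D]XX[D]XX[D][D]XX[D]XX[D][D][D]XX[D]XX[D][D]XX[D]XX[D][D][D][D]XX[D]XX[D][D]XX[D]XX[D][D][D]XX[D]XX[D][D]XX[D]XX

Derivation:
Step 0: XX
Step 1: [D]XX[D]XX
Step 2: [D][D]XX[D]XX[D][D]XX[D]XX
Step 3: [D][D][D]XX[D]XX[D][D]XX[D]XX[D][D][D]XX[D]XX[D][D]XX[D]XX
Step 4: [D][D][D][D]XX[D]XX[D][D]XX[D]XX[D][D][D]XX[D]XX[D][D]XX[D]XX[D][D][D][D]XX[D]XX[D][D]XX[D]XX[D][D][D]XX[D]XX[D][D]XX[D]XX
Step 5: [D][D][D][D][D]XX[D]XX[D][D]XX[D]XX[D][D][D]XX[D]XX[D][D]XX[D]XX[D][D][D][D]XX[D]XX[D][D]XX[D]XX[D][D][D]XX[D]XX[D][D]XX[D]XX[D][D][D][D][D]XX[D]XX[D][D]XX[D]XX[D][D][D]XX[D]XX[D][D]XX[D]XX[D][D][D][D]XX[D]XX[D][D]XX[D]XX[D][D][D]XX[D]XX[D][D]XX[D]XX


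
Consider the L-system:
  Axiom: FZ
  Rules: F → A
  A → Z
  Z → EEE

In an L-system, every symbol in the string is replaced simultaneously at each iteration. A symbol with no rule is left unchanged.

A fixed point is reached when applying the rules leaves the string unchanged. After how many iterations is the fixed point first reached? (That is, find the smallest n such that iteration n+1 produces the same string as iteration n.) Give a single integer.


Step 0: FZ
Step 1: AEEE
Step 2: ZEEE
Step 3: EEEEEE
Step 4: EEEEEE  (unchanged — fixed point at step 3)

Answer: 3


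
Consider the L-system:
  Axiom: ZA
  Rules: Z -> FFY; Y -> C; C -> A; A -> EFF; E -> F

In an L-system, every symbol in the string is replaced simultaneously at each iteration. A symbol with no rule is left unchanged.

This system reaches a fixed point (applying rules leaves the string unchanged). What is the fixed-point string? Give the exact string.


Step 0: ZA
Step 1: FFYEFF
Step 2: FFCFFF
Step 3: FFAFFF
Step 4: FFEFFFFF
Step 5: FFFFFFFF
Step 6: FFFFFFFF  (unchanged — fixed point at step 5)

Answer: FFFFFFFF


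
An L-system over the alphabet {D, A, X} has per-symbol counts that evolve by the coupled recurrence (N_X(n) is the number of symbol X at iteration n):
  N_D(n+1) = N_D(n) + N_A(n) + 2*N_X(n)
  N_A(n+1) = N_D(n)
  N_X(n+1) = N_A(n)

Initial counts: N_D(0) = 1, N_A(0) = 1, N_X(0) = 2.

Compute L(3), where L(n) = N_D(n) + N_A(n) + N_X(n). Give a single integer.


Step 0: N_D=1, N_A=1, N_X=2, L=4
Step 1: N_D=6, N_A=1, N_X=1, L=8
Step 2: N_D=9, N_A=6, N_X=1, L=16
Step 3: N_D=17, N_A=9, N_X=6, L=32

Answer: 32


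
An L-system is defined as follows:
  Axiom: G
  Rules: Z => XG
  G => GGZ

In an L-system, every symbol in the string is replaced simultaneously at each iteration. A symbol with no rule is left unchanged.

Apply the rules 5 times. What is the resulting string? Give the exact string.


Step 0: G
Step 1: GGZ
Step 2: GGZGGZXG
Step 3: GGZGGZXGGGZGGZXGXGGZ
Step 4: GGZGGZXGGGZGGZXGXGGZGGZGGZXGGGZGGZXGXGGZXGGZGGZXG
Step 5: GGZGGZXGGGZGGZXGXGGZGGZGGZXGGGZGGZXGXGGZXGGZGGZXGGGZGGZXGGGZGGZXGXGGZGGZGGZXGGGZGGZXGXGGZXGGZGGZXGXGGZGGZXGGGZGGZXGXGGZ

Answer: GGZGGZXGGGZGGZXGXGGZGGZGGZXGGGZGGZXGXGGZXGGZGGZXGGGZGGZXGGGZGGZXGXGGZGGZGGZXGGGZGGZXGXGGZXGGZGGZXGXGGZGGZXGGGZGGZXGXGGZ


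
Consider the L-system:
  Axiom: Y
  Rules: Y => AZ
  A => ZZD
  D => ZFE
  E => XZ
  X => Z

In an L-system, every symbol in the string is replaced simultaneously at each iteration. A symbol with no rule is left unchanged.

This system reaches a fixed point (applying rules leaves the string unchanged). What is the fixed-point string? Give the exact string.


Answer: ZZZFZZZ

Derivation:
Step 0: Y
Step 1: AZ
Step 2: ZZDZ
Step 3: ZZZFEZ
Step 4: ZZZFXZZ
Step 5: ZZZFZZZ
Step 6: ZZZFZZZ  (unchanged — fixed point at step 5)


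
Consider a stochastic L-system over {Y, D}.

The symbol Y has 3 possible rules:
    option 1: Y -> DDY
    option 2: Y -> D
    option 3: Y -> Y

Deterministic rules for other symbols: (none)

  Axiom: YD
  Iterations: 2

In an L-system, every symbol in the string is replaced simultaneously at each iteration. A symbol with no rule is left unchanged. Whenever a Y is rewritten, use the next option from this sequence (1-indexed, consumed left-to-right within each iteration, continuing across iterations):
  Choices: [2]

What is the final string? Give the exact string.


Step 0: YD
Step 1: DD  (used choices [2])
Step 2: DD  (used choices [])

Answer: DD


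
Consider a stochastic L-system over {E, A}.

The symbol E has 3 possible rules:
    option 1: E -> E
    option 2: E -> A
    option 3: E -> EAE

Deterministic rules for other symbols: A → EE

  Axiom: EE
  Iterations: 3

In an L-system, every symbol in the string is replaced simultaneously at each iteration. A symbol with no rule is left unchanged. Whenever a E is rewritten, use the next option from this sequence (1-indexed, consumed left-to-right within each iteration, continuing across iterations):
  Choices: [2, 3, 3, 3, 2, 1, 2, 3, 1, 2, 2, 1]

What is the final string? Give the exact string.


Answer: AEAEEEAEEAAEEE

Derivation:
Step 0: EE
Step 1: AEAE  (used choices [2, 3])
Step 2: EEEAEEEEAE  (used choices [3, 3])
Step 3: AEAEEEAEEAAEEE  (used choices [2, 1, 2, 3, 1, 2, 2, 1])


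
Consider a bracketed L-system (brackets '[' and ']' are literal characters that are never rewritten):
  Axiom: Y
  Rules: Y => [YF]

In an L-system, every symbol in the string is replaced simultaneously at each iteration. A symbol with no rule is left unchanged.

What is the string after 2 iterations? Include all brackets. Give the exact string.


Step 0: Y
Step 1: [YF]
Step 2: [[YF]F]

Answer: [[YF]F]


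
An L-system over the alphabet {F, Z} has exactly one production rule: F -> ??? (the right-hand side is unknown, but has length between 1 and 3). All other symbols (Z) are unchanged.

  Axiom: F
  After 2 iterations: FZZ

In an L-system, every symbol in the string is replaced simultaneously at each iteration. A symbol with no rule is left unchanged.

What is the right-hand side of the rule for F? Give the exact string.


Trying F -> FZ:
  Step 0: F
  Step 1: FZ
  Step 2: FZZ
Matches the given result.

Answer: FZ


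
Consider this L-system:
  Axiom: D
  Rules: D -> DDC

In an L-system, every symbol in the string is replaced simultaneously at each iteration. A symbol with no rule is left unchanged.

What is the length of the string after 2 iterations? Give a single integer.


Step 0: length = 1
Step 1: length = 3
Step 2: length = 7

Answer: 7


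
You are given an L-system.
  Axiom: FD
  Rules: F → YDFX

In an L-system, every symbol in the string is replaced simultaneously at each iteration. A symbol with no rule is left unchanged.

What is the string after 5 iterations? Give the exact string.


Step 0: FD
Step 1: YDFXD
Step 2: YDYDFXXD
Step 3: YDYDYDFXXXD
Step 4: YDYDYDYDFXXXXD
Step 5: YDYDYDYDYDFXXXXXD

Answer: YDYDYDYDYDFXXXXXD
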